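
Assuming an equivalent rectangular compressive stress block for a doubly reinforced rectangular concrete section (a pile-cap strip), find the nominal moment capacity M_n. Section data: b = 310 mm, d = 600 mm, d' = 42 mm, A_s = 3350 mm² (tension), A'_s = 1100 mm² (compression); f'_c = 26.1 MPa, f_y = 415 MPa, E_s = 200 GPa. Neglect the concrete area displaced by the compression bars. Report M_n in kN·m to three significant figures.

Assume both tension and compression steel yield.
Net tension couple steel: A_s − A'_s = 2250 mm².
a = (A_s − A'_s) f_y / (0.85 f'_c b) = 933750/(0.85 × 26.1 × 310) = 135.77 mm.
c = a/β₁ = 135.77/0.85 = 159.73 mm; ε'_s = 0.003(c − d')/c = 0.0022 ≥ f_y/E_s = 0.0021, so compression steel does yield.
M_n = (A_s − A'_s) f_y (d − a/2) + A'_s f_y (d − d') = [933750 × (600 − 67.885) + 456500 × (600 − 42)] × 10⁻⁶ = 496.86 + 254.73 = 751.59 kN·m.

M_n ≈ 752 kN·m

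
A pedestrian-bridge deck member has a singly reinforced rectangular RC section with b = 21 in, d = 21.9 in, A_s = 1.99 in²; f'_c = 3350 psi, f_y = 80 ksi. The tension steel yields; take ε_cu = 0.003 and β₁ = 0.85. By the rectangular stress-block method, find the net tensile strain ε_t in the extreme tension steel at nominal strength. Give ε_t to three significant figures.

ε_t ≈ 0.0180

a = A_s f_y/(0.85 f'_c b) = 2.662 in.
β₁ = 0.85, so c = a/β₁ = 2.662/0.85 = 3.132 in.
From the linear strain diagram with ε_cu = 0.003: ε_t = 0.003 (d − c)/c = 0.003 × (21.9 − 3.132)/3.132 = 0.0180.
Since ε_t ≥ 0.005, the section is tension-controlled.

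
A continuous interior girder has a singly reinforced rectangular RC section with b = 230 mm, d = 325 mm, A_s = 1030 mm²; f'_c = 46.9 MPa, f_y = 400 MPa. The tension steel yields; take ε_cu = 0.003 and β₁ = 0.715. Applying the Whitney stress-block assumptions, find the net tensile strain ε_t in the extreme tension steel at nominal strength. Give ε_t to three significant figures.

a = A_s f_y/(0.85 f'_c b) = 44.93 mm.
β₁ = 0.715, so c = a/β₁ = 44.93/0.715 = 62.84 mm.
From the linear strain diagram with ε_cu = 0.003: ε_t = 0.003 (d − c)/c = 0.003 × (325 − 62.84)/62.84 = 0.0125.
Since ε_t ≥ 0.005, the section is tension-controlled.

ε_t ≈ 0.0125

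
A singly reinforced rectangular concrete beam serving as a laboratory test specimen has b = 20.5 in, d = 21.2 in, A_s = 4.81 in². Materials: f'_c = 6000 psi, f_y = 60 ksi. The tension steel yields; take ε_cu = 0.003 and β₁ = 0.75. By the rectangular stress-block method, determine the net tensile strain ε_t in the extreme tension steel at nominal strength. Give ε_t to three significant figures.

ε_t ≈ 0.0143

a = A_s f_y/(0.85 f'_c b) = 2.760 in.
β₁ = 0.75, so c = a/β₁ = 2.760/0.75 = 3.680 in.
From the linear strain diagram with ε_cu = 0.003: ε_t = 0.003 (d − c)/c = 0.003 × (21.2 − 3.680)/3.680 = 0.0143.
Since ε_t ≥ 0.005, the section is tension-controlled.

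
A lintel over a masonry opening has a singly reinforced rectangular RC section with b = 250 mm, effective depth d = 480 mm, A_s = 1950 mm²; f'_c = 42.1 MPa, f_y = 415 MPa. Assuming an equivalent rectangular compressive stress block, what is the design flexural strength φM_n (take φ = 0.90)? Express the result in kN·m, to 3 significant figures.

T = A_s f_y = 1950 × 415 = 809250 N = 809.25 kN.
From C = T: a = T/(0.85 f'_c b) = 809250/(0.85 × 42.1 × 250) = 90.46 mm.
M_n = T(d − a/2) = 809.25 kN × (480 − 45.23) mm = 351.84 kN·m.
φM_n = 0.90 × 351.84 = 316.66 kN·m.

φM_n ≈ 317 kN·m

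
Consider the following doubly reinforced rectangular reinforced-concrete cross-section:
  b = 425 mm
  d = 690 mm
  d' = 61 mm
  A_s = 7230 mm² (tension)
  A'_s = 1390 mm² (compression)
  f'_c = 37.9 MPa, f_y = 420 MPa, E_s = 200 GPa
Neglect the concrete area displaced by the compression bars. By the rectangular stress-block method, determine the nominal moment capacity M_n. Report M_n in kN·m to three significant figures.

M_n ≈ 1840 kN·m

Assume both tension and compression steel yield.
Net tension couple steel: A_s − A'_s = 5840 mm².
a = (A_s − A'_s) f_y / (0.85 f'_c b) = 2452800/(0.85 × 37.9 × 425) = 179.15 mm.
c = a/β₁ = 179.15/0.779 = 229.97 mm; ε'_s = 0.003(c − d')/c = 0.0022 ≥ f_y/E_s = 0.0021, so compression steel does yield.
M_n = (A_s − A'_s) f_y (d − a/2) + A'_s f_y (d − d') = [2452800 × (690 − 89.575) + 583800 × (690 − 61)] × 10⁻⁶ = 1472.72 + 367.21 = 1839.93 kN·m.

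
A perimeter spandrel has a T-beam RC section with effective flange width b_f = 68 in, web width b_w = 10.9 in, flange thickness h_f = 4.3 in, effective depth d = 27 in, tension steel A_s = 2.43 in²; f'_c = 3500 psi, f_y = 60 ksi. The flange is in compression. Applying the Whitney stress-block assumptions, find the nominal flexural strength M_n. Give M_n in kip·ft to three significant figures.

M_n ≈ 324 kip·ft

Tension: T = A_s f_y = 2.43 × 60 = 145.8 kips.
Try a within the flange: a = T/(0.85 f'_c b_f) = 145.8/(0.85 × 3.5 × 68) = 0.721 in.
Since a = 0.721 ≤ h_f = 4.3 in, the stress block lies entirely in the flange; analyse as a rectangular beam of width b_f.
M_n = T(d − a/2) = 145.8 × (27 − 0.3605) = 3884.0 kip·in.
M_n = 3884.0/12 = 323.67 kip·ft.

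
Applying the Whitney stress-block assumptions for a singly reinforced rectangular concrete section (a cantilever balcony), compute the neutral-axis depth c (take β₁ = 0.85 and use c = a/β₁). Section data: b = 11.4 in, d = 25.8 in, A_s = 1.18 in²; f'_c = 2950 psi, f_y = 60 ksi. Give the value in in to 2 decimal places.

c ≈ 2.91 in

T = A_s f_y = 1.18 × 60 = 70.8 kips.
a = T/(0.85 f'_c b) = 70.8/(0.85 × 2.95 × 11.4) = 2.4768 in.
With β₁ = 0.85, c = a/β₁ = 2.4768/0.85 = 2.91 in.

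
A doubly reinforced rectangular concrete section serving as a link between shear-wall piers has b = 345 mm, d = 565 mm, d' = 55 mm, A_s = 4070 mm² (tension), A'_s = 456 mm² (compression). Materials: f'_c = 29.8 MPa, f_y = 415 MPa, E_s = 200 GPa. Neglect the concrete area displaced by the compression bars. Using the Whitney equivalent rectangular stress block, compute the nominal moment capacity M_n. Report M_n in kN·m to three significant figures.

Assume both tension and compression steel yield.
Net tension couple steel: A_s − A'_s = 3614 mm².
a = (A_s − A'_s) f_y / (0.85 f'_c b) = 1499810/(0.85 × 29.8 × 345) = 171.63 mm.
c = a/β₁ = 171.63/0.837 = 205.05 mm; ε'_s = 0.003(c − d')/c = 0.0022 ≥ f_y/E_s = 0.0021, so compression steel does yield.
M_n = (A_s − A'_s) f_y (d − a/2) + A'_s f_y (d − d') = [1499810 × (565 − 85.815) + 189240 × (565 − 55)] × 10⁻⁶ = 718.69 + 96.51 = 815.20 kN·m.

M_n ≈ 815 kN·m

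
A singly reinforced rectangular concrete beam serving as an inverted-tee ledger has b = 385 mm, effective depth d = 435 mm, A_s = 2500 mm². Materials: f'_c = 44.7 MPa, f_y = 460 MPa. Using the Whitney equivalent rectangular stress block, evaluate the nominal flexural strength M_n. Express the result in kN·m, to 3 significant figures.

M_n ≈ 455 kN·m

T = A_s f_y = 2500 × 460 = 1150000 N = 1150 kN.
From C = T: a = T/(0.85 f'_c b) = 1150000/(0.85 × 44.7 × 385) = 78.62 mm.
M_n = T(d − a/2) = 1150 kN × (435 − 39.31) mm = 455.04 kN·m.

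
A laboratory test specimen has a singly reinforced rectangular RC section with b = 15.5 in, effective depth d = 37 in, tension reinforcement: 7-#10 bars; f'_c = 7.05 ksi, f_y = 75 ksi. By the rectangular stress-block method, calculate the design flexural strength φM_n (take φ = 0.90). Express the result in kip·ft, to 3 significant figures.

A_s = 7 × 1.27 = 8.89 in².
T = A_s f_y = 8.89 × 75 = 666.75 kips.
a = T/(0.85 f'_c b) = 666.75/(0.85 × 7.05 × 15.5) = 7.178 in.
M_n = T(d − a/2) = 666.75 × (37 − 3.589) = 22276.8 kip·in = 22276.8/12 = 1856.40 kip·ft.
φM_n = 0.90 × 1856.40 = 1670.76 kip·ft.

φM_n ≈ 1670 kip·ft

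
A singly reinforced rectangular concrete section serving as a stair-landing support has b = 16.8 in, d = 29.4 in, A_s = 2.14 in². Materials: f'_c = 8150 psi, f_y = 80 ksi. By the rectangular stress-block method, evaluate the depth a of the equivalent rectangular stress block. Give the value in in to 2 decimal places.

a ≈ 1.47 in

T = A_s f_y = 2.14 × 80 = 171.2 kips.
a = T/(0.85 f'_c b) = 171.2/(0.85 × 8.15 × 16.8) = 1.47 in.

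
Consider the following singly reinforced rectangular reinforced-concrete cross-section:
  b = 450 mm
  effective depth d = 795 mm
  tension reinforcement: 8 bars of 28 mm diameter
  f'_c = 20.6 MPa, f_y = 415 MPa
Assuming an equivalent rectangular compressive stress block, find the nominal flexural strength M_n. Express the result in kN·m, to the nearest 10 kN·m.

M_n ≈ 1360 kN·m

A_s = 8 × 616 = 4928 mm².
T = A_s f_y = 4928 × 415 = 2045120 N = 2045.12 kN.
From C = T: a = T/(0.85 f'_c b) = 2045120/(0.85 × 20.6 × 450) = 259.55 mm.
M_n = T(d − a/2) = 2045.12 kN × (795 − 129.775) mm = 1360.46 kN·m.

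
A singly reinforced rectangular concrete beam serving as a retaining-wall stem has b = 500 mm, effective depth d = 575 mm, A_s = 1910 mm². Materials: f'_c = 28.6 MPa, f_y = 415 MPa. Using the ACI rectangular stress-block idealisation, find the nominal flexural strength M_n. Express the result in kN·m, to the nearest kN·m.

M_n ≈ 430 kN·m

T = A_s f_y = 1910 × 415 = 792650 N = 792.65 kN.
From C = T: a = T/(0.85 f'_c b) = 792650/(0.85 × 28.6 × 500) = 65.21 mm.
M_n = T(d − a/2) = 792.65 kN × (575 − 32.605) mm = 429.93 kN·m.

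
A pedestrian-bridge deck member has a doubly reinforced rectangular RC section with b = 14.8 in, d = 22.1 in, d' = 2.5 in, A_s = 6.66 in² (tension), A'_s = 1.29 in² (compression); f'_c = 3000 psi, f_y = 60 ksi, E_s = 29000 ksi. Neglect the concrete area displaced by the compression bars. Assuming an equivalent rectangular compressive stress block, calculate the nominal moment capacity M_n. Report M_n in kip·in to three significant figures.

M_n ≈ 7260 kip·in

Assume both steels yield.
a = (A_s − A'_s) f_y/(0.85 f'_c b) = (6.66 − 1.29) × 60/(0.85 × 3 × 14.8) = 8.537 in.
c = a/β₁ = 8.537/0.85 = 10.044 in; ε'_s = 0.003(c − d')/c = 0.0023 ≥ ε_y = 0.0021, so the compression steel yields.
M_n = (A_s − A'_s) f_y (d − a/2) + A'_s f_y (d − d') = 322.2 × (22.1 − 4.2685) + 77.4 × (22.1 − 2.5) = 5745.3 + 1517.0 = 7262.3 kip·in.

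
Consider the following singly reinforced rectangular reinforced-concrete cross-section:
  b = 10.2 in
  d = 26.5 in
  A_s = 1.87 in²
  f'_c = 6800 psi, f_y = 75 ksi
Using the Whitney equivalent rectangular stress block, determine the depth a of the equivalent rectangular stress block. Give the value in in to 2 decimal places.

a ≈ 2.38 in

T = A_s f_y = 1.87 × 75 = 140.25 kips.
a = T/(0.85 f'_c b) = 140.25/(0.85 × 6.8 × 10.2) = 2.38 in.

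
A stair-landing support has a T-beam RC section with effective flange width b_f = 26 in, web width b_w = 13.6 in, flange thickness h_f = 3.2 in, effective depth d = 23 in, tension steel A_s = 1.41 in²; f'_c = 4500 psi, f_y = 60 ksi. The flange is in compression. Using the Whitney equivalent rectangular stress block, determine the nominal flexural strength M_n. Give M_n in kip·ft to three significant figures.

Tension: T = A_s f_y = 1.41 × 60 = 84.6 kips.
Try a within the flange: a = T/(0.85 f'_c b_f) = 84.6/(0.85 × 4.5 × 26) = 0.851 in.
Since a = 0.851 ≤ h_f = 3.2 in, the stress block lies entirely in the flange; analyse as a rectangular beam of width b_f.
M_n = T(d − a/2) = 84.6 × (23 − 0.4255) = 1909.8 kip·in.
M_n = 1909.8/12 = 159.15 kip·ft.

M_n ≈ 159 kip·ft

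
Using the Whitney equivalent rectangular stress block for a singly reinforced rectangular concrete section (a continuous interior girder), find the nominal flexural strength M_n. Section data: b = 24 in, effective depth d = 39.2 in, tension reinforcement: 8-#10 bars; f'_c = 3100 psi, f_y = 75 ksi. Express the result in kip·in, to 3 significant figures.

M_n ≈ 25300 kip·in

A_s = 8 × 1.27 = 10.16 in².
T = A_s f_y = 10.16 × 75 = 762 kips.
a = T/(0.85 f'_c b) = 762/(0.85 × 3.1 × 24) = 12.049 in.
M_n = T(d − a/2) = 762 × (39.2 − 6.0245) = 25279.7 kip·in.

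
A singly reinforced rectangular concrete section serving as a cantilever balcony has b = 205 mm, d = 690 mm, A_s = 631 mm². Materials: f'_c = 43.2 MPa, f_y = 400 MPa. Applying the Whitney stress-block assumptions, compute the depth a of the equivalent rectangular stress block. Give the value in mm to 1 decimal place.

a ≈ 33.5 mm

T = A_s f_y = 631 × 400 = 252400 N = 252.4 kN.
Setting C = 0.85 f'_c a b equal to T: a = 252400/(0.85 × 43.2 × 205) = 33.5 mm.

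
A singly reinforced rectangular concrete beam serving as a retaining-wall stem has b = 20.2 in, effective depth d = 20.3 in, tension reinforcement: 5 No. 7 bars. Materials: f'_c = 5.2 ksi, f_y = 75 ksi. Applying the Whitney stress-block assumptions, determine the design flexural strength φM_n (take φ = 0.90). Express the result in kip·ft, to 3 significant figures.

A_s = 5 × 0.6 = 3 in².
T = A_s f_y = 3 × 75 = 225 kips.
a = T/(0.85 f'_c b) = 225/(0.85 × 5.2 × 20.2) = 2.520 in.
M_n = T(d − a/2) = 225 × (20.3 − 1.26) = 4284.0 kip·in = 4284.0/12 = 357.00 kip·ft.
φM_n = 0.90 × 357.00 = 321.30 kip·ft.

φM_n ≈ 321 kip·ft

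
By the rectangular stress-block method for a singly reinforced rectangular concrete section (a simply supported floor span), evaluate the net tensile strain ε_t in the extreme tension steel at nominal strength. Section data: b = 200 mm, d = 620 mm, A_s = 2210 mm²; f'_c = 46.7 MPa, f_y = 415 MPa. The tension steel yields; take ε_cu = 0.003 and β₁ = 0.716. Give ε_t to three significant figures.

a = A_s f_y/(0.85 f'_c b) = 115.52 mm.
β₁ = 0.716, so c = a/β₁ = 115.52/0.716 = 161.34 mm.
From the linear strain diagram with ε_cu = 0.003: ε_t = 0.003 (d − c)/c = 0.003 × (620 − 161.34)/161.34 = 0.00853.
Since ε_t ≥ 0.005, the section is tension-controlled.

ε_t ≈ 0.00853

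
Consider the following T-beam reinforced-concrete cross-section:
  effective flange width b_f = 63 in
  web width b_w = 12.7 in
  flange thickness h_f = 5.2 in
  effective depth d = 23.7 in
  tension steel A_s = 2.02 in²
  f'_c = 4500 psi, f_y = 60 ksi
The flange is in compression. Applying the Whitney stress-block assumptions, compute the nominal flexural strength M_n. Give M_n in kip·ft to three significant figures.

Tension: T = A_s f_y = 2.02 × 60 = 121.2 kips.
Try a within the flange: a = T/(0.85 f'_c b_f) = 121.2/(0.85 × 4.5 × 63) = 0.503 in.
Since a = 0.503 ≤ h_f = 5.2 in, the stress block lies entirely in the flange; analyse as a rectangular beam of width b_f.
M_n = T(d − a/2) = 121.2 × (23.7 − 0.2515) = 2842.0 kip·in.
M_n = 2842.0/12 = 236.83 kip·ft.

M_n ≈ 237 kip·ft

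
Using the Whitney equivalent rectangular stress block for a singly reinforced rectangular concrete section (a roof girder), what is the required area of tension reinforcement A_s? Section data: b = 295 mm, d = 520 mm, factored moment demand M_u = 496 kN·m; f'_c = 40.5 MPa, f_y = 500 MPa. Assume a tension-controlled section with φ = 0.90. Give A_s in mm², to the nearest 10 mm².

M_n = M_u/φ = 496/0.90 = 551.111 kN·m.
With M_n = 0.85 f'_c a b (d − a/2), solve the quadratic for a:
a = d − √(d² − 2M_n/(0.85 f'_c b)) = 520 − √(520² − 2 × 551.111×10⁶/(0.85 × 40.5 × 295)) = 117.68 mm.
A_s = 0.85 f'_c a b / f_y = 0.85 × 40.5 × 117.68 × 295 / 500 = 2390.2 mm².

A_s ≈ 2390 mm²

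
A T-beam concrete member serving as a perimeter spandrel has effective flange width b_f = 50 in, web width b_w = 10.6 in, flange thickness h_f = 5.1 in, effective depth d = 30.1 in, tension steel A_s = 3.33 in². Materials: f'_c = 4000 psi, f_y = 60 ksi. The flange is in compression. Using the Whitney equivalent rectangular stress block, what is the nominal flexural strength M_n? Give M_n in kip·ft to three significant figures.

Tension: T = A_s f_y = 3.33 × 60 = 199.8 kips.
Try a within the flange: a = T/(0.85 f'_c b_f) = 199.8/(0.85 × 4 × 50) = 1.175 in.
Since a = 1.175 ≤ h_f = 5.1 in, the stress block lies entirely in the flange; analyse as a rectangular beam of width b_f.
M_n = T(d − a/2) = 199.8 × (30.1 − 0.5875) = 5896.6 kip·in.
M_n = 5896.6/12 = 491.38 kip·ft.

M_n ≈ 491 kip·ft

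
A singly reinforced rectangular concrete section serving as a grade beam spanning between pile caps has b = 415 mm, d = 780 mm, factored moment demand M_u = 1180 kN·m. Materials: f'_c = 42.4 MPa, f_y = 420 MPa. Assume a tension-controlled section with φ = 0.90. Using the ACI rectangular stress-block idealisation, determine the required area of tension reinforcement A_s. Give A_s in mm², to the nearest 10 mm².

A_s ≈ 4340 mm²

M_n = M_u/φ = 1180/0.90 = 1311.11 kN·m.
With M_n = 0.85 f'_c a b (d − a/2), solve the quadratic for a:
a = d − √(d² − 2M_n/(0.85 f'_c b)) = 780 − √(780² − 2 × 1311.11×10⁶/(0.85 × 42.4 × 415)) = 121.91 mm.
A_s = 0.85 f'_c a b / f_y = 0.85 × 42.4 × 121.91 × 415 / 420 = 4341.3 mm².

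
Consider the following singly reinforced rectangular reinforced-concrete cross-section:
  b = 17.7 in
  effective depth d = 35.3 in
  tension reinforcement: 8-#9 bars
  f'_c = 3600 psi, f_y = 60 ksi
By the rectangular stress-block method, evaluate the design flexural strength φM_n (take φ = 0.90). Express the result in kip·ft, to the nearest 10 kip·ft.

φM_n ≈ 1110 kip·ft

A_s = 8 × 1 = 8 in².
T = A_s f_y = 8 × 60 = 480 kips.
a = T/(0.85 f'_c b) = 480/(0.85 × 3.6 × 17.7) = 8.862 in.
M_n = T(d − a/2) = 480 × (35.3 − 4.431) = 14817.1 kip·in = 14817.1/12 = 1234.76 kip·ft.
φM_n = 0.90 × 1234.76 = 1111.28 kip·ft.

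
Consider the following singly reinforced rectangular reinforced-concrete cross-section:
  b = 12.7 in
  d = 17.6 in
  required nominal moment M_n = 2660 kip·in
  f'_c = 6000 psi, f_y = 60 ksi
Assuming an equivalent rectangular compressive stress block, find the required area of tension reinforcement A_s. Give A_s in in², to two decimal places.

A_s ≈ 2.71 in²

From M_n = 0.85 f'_c a b (d − a/2):
a = d − √(d² − 2M_n/(0.85 f'_c b)) = 17.6 − √(17.6² − 2 × 2660/(0.85 × 6 × 12.7)) = 2.513 in.
A_s = 0.85 f'_c a b / f_y = 0.85 × 6 × 2.513 × 12.7 / 60 = 2.713 in².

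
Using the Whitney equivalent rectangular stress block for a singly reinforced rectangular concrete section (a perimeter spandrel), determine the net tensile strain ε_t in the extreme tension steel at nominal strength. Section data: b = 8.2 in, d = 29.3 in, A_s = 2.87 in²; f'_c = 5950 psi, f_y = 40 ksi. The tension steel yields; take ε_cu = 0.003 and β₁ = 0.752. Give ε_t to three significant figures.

ε_t ≈ 0.0209

a = A_s f_y/(0.85 f'_c b) = 2.768 in.
β₁ = 0.752, so c = a/β₁ = 2.768/0.752 = 3.681 in.
From the linear strain diagram with ε_cu = 0.003: ε_t = 0.003 (d − c)/c = 0.003 × (29.3 − 3.681)/3.681 = 0.0209.
Since ε_t ≥ 0.005, the section is tension-controlled.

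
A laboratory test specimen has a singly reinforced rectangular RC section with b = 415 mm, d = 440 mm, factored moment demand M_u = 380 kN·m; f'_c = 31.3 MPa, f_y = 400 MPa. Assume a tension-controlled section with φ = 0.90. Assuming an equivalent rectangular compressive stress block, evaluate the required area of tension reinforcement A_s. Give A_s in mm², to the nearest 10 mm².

M_n = M_u/φ = 380/0.90 = 422.222 kN·m.
With M_n = 0.85 f'_c a b (d − a/2), solve the quadratic for a:
a = d − √(d² − 2M_n/(0.85 f'_c b)) = 440 − √(440² − 2 × 422.222×10⁶/(0.85 × 31.3 × 415)) = 97.77 mm.
A_s = 0.85 f'_c a b / f_y = 0.85 × 31.3 × 97.77 × 415 / 400 = 2698.7 mm².

A_s ≈ 2700 mm²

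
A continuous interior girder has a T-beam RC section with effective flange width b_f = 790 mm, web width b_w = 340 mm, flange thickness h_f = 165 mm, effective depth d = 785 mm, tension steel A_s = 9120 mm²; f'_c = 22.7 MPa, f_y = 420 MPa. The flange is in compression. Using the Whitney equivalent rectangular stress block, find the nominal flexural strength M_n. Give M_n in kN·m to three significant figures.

M_n ≈ 2450 kN·m

Tension: T = A_s f_y = 9120 × 420 = 3830400 N.
Try a within the flange: a = T/(0.85 f'_c b_f) = 3830400/(0.85 × 22.7 × 790) = 251.29 mm.
a = 251.29 > h_f = 165 mm: the block extends into the web. Split into flange-overhang and web parts.
C_f = 0.85 f'_c (b_f − b_w) h_f = 0.85 × 22.7 × (790 − 340) × 165 = 1432654 N.
Remaining web compression depth: a_w = (T − C_f)/(0.85 f'_c b_w) = (3830400 − 1432654)/(0.85 × 22.7 × 340) = 365.49 mm.
M_n = C_f(d − h_f/2) + (T − C_f)(d − a_w/2) = 1432654 × (785 − 82.5) + 2397746 × (785 − 182.745) = 1006.44 + 1444.05 = 2450.49 × 10⁶ N·mm.
M_n = 2450.49 kN·m.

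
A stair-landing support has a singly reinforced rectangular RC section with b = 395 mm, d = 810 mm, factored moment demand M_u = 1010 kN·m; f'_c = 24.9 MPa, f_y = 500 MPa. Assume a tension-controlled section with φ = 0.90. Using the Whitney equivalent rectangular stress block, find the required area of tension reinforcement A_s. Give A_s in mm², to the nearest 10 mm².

M_n = M_u/φ = 1010/0.90 = 1122.22 kN·m.
With M_n = 0.85 f'_c a b (d − a/2), solve the quadratic for a:
a = d − √(d² − 2M_n/(0.85 f'_c b)) = 810 − √(810² − 2 × 1122.22×10⁶/(0.85 × 24.9 × 395)) = 187.40 mm.
A_s = 0.85 f'_c a b / f_y = 0.85 × 24.9 × 187.40 × 395 / 500 = 3133.4 mm².

A_s ≈ 3130 mm²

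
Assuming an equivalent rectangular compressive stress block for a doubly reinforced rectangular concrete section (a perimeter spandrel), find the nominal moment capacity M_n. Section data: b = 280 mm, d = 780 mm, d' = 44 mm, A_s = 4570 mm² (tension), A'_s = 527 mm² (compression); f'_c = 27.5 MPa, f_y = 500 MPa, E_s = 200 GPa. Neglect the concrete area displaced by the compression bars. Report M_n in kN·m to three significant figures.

Assume both tension and compression steel yield.
Net tension couple steel: A_s − A'_s = 4043 mm².
a = (A_s − A'_s) f_y / (0.85 f'_c b) = 2021500/(0.85 × 27.5 × 280) = 308.86 mm.
c = a/β₁ = 308.86/0.85 = 363.36 mm; ε'_s = 0.003(c − d')/c = 0.0026 ≥ f_y/E_s = 0.0025, so compression steel does yield.
M_n = (A_s − A'_s) f_y (d − a/2) + A'_s f_y (d − d') = [2021500 × (780 − 154.43) + 263500 × (780 − 44)] × 10⁻⁶ = 1264.59 + 193.94 = 1458.53 kN·m.

M_n ≈ 1460 kN·m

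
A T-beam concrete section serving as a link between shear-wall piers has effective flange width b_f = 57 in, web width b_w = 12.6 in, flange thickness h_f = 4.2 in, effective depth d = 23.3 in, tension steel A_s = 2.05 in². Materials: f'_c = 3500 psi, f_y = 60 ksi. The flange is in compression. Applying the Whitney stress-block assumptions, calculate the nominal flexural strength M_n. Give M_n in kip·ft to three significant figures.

Tension: T = A_s f_y = 2.05 × 60 = 123 kips.
Try a within the flange: a = T/(0.85 f'_c b_f) = 123/(0.85 × 3.5 × 57) = 0.725 in.
Since a = 0.725 ≤ h_f = 4.2 in, the stress block lies entirely in the flange; analyse as a rectangular beam of width b_f.
M_n = T(d − a/2) = 123 × (23.3 − 0.3625) = 2821.3 kip·in.
M_n = 2821.3/12 = 235.11 kip·ft.

M_n ≈ 235 kip·ft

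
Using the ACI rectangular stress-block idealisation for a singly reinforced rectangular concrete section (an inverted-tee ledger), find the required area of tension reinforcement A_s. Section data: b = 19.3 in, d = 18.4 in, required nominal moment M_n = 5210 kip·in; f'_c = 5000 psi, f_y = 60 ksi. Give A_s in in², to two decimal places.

From M_n = 0.85 f'_c a b (d − a/2):
a = d − √(d² − 2M_n/(0.85 f'_c b)) = 18.4 − √(18.4² − 2 × 5210/(0.85 × 5 × 19.3)) = 3.856 in.
A_s = 0.85 f'_c a b / f_y = 0.85 × 5 × 3.856 × 19.3 / 60 = 5.271 in².

A_s ≈ 5.27 in²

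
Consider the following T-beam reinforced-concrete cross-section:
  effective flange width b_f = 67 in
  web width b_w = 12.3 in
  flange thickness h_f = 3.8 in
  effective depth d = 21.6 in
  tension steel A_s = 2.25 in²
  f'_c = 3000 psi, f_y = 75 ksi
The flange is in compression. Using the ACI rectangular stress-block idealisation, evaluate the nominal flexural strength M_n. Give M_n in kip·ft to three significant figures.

Tension: T = A_s f_y = 2.25 × 75 = 168.75 kips.
Try a within the flange: a = T/(0.85 f'_c b_f) = 168.75/(0.85 × 3 × 67) = 0.988 in.
Since a = 0.988 ≤ h_f = 3.8 in, the stress block lies entirely in the flange; analyse as a rectangular beam of width b_f.
M_n = T(d − a/2) = 168.75 × (21.6 − 0.494) = 3561.6 kip·in.
M_n = 3561.6/12 = 296.80 kip·ft.

M_n ≈ 297 kip·ft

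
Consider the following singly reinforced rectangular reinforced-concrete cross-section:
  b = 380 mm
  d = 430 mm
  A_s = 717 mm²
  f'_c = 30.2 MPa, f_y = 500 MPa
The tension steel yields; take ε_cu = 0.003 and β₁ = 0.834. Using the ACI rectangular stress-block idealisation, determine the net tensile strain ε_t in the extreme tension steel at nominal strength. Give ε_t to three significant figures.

ε_t ≈ 0.0263

a = A_s f_y/(0.85 f'_c b) = 36.75 mm.
β₁ = 0.834, so c = a/β₁ = 36.75/0.834 = 44.06 mm.
From the linear strain diagram with ε_cu = 0.003: ε_t = 0.003 (d − c)/c = 0.003 × (430 − 44.06)/44.06 = 0.0263.
Since ε_t ≥ 0.005, the section is tension-controlled.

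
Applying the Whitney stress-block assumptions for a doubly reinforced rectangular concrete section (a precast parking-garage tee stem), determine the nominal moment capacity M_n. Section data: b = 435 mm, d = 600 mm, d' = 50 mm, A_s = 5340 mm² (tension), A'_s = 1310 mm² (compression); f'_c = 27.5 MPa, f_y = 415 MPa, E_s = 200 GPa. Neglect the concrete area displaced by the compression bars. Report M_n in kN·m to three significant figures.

Assume both tension and compression steel yield.
Net tension couple steel: A_s − A'_s = 4030 mm².
a = (A_s − A'_s) f_y / (0.85 f'_c b) = 1672450/(0.85 × 27.5 × 435) = 164.48 mm.
c = a/β₁ = 164.48/0.85 = 193.51 mm; ε'_s = 0.003(c − d')/c = 0.0022 ≥ f_y/E_s = 0.0021, so compression steel does yield.
M_n = (A_s − A'_s) f_y (d − a/2) + A'_s f_y (d − d') = [1672450 × (600 − 82.24) + 543650 × (600 − 50)] × 10⁻⁶ = 865.93 + 299.01 = 1164.94 kN·m.

M_n ≈ 1160 kN·m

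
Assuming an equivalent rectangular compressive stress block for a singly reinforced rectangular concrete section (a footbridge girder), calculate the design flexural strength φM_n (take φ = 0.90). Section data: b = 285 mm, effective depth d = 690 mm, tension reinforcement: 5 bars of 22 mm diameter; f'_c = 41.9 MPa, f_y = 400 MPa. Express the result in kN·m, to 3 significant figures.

A_s = 5 × 380 = 1900 mm².
T = A_s f_y = 1900 × 400 = 760000 N = 760 kN.
From C = T: a = T/(0.85 f'_c b) = 760000/(0.85 × 41.9 × 285) = 74.87 mm.
M_n = T(d − a/2) = 760 kN × (690 − 37.435) mm = 495.95 kN·m.
φM_n = 0.90 × 495.95 = 446.36 kN·m.

φM_n ≈ 446 kN·m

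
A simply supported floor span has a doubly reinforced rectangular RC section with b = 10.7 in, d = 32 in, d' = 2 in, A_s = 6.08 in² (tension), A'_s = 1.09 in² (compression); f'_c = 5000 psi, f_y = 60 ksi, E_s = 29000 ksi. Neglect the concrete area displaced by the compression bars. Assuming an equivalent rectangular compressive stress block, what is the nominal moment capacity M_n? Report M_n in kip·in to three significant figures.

Assume both steels yield.
a = (A_s − A'_s) f_y/(0.85 f'_c b) = (6.08 − 1.09) × 60/(0.85 × 5 × 10.7) = 6.584 in.
c = a/β₁ = 6.584/0.8 = 8.230 in; ε'_s = 0.003(c − d')/c = 0.0023 ≥ ε_y = 0.0021, so the compression steel yields.
M_n = (A_s − A'_s) f_y (d − a/2) + A'_s f_y (d − d') = 299.4 × (32 − 3.292) + 65.4 × (32 − 2) = 8595.2 + 1962.0 = 10557.2 kip·in.

M_n ≈ 10600 kip·in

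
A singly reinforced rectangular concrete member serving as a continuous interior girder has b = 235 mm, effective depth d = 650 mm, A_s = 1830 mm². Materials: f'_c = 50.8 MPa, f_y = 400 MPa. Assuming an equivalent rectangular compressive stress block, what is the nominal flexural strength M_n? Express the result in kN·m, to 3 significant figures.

T = A_s f_y = 1830 × 400 = 732000 N = 732 kN.
From C = T: a = T/(0.85 f'_c b) = 732000/(0.85 × 50.8 × 235) = 72.14 mm.
M_n = T(d − a/2) = 732 kN × (650 − 36.07) mm = 449.40 kN·m.

M_n ≈ 449 kN·m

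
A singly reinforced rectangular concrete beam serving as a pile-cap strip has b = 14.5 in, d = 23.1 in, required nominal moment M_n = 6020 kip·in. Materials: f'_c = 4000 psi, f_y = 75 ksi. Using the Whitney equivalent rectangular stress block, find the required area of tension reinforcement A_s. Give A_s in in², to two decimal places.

From M_n = 0.85 f'_c a b (d − a/2):
a = d − √(d² − 2M_n/(0.85 f'_c b)) = 23.1 − √(23.1² − 2 × 6020/(0.85 × 4 × 14.5)) = 6.089 in.
A_s = 0.85 f'_c a b / f_y = 0.85 × 4 × 6.089 × 14.5 / 75 = 4.003 in².

A_s ≈ 4.00 in²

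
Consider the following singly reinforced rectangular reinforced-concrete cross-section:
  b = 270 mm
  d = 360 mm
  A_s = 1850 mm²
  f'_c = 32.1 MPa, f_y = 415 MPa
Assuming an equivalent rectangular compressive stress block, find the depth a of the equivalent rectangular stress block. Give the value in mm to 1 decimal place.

T = A_s f_y = 1850 × 415 = 767750 N = 767.75 kN.
Setting C = 0.85 f'_c a b equal to T: a = 767750/(0.85 × 32.1 × 270) = 104.2 mm.

a ≈ 104.2 mm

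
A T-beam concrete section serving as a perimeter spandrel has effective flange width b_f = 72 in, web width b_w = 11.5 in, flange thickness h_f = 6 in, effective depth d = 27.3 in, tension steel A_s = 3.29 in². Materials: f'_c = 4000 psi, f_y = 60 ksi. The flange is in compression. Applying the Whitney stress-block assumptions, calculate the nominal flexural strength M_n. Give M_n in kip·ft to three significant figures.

Tension: T = A_s f_y = 3.29 × 60 = 197.4 kips.
Try a within the flange: a = T/(0.85 f'_c b_f) = 197.4/(0.85 × 4 × 72) = 0.806 in.
Since a = 0.806 ≤ h_f = 6 in, the stress block lies entirely in the flange; analyse as a rectangular beam of width b_f.
M_n = T(d − a/2) = 197.4 × (27.3 − 0.403) = 5309.5 kip·in.
M_n = 5309.5/12 = 442.46 kip·ft.

M_n ≈ 442 kip·ft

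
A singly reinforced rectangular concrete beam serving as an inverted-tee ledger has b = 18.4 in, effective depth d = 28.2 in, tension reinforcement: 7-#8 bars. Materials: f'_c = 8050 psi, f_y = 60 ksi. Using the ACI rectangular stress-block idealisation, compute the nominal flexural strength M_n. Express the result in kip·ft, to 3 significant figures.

A_s = 7 × 0.79 = 5.53 in².
T = A_s f_y = 5.53 × 60 = 331.8 kips.
a = T/(0.85 f'_c b) = 331.8/(0.85 × 8.05 × 18.4) = 2.635 in.
M_n = T(d − a/2) = 331.8 × (28.2 − 1.3175) = 8919.6 kip·in = 8919.6/12 = 743.30 kip·ft.

M_n ≈ 743 kip·ft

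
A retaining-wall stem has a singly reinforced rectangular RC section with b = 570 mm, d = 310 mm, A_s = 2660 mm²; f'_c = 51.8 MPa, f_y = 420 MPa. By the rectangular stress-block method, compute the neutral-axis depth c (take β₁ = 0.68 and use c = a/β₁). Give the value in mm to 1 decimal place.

T = A_s f_y = 2660 × 420 = 1117200 N = 1117.2 kN.
Setting C = 0.85 f'_c a b equal to T: a = 1117200/(0.85 × 51.8 × 570) = 44.515 mm.
With β₁ = 0.68, c = a/β₁ = 44.515/0.68 = 65.5 mm.

c ≈ 65.5 mm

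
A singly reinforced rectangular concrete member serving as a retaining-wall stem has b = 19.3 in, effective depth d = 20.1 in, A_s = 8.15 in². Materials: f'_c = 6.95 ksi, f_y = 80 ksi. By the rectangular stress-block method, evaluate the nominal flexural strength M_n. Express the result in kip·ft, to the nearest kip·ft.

M_n ≈ 937 kip·ft

T = A_s f_y = 8.15 × 80 = 652 kips.
a = T/(0.85 f'_c b) = 652/(0.85 × 6.95 × 19.3) = 5.719 in.
M_n = T(d − a/2) = 652 × (20.1 − 2.8595) = 11240.8 kip·in = 11240.8/12 = 936.73 kip·ft.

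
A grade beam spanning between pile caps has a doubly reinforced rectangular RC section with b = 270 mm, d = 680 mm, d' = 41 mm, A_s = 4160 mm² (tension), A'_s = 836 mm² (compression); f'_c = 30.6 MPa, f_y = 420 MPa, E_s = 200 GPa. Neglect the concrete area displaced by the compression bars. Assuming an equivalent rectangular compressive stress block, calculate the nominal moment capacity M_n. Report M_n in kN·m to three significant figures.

M_n ≈ 1030 kN·m

Assume both tension and compression steel yield.
Net tension couple steel: A_s − A'_s = 3324 mm².
a = (A_s − A'_s) f_y / (0.85 f'_c b) = 1396080/(0.85 × 30.6 × 270) = 198.80 mm.
c = a/β₁ = 198.80/0.831 = 239.23 mm; ε'_s = 0.003(c − d')/c = 0.0025 ≥ f_y/E_s = 0.0021, so compression steel does yield.
M_n = (A_s − A'_s) f_y (d − a/2) + A'_s f_y (d − d') = [1396080 × (680 − 99.4) + 351120 × (680 − 41)] × 10⁻⁶ = 810.56 + 224.37 = 1034.93 kN·m.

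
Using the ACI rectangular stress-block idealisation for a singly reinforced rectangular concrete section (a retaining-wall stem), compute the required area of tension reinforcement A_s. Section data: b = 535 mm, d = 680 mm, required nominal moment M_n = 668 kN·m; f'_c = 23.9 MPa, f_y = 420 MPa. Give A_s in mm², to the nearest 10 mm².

A_s ≈ 2520 mm²

With M_n = 0.85 f'_c a b (d − a/2), solve the quadratic for a:
a = d − √(d² − 2M_n/(0.85 f'_c b)) = 680 − √(680² − 2 × 668×10⁶/(0.85 × 23.9 × 535)) = 97.35 mm.
A_s = 0.85 f'_c a b / f_y = 0.85 × 23.9 × 97.35 × 535 / 420 = 2519.2 mm².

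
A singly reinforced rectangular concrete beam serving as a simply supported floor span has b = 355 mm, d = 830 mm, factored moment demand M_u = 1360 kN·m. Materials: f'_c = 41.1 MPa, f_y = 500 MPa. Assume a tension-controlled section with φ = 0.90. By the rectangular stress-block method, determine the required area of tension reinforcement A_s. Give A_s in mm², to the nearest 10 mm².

A_s ≈ 4040 mm²

M_n = M_u/φ = 1360/0.90 = 1511.11 kN·m.
With M_n = 0.85 f'_c a b (d − a/2), solve the quadratic for a:
a = d − √(d² − 2M_n/(0.85 f'_c b)) = 830 − √(830² − 2 × 1511.11×10⁶/(0.85 × 41.1 × 355)) = 162.76 mm.
A_s = 0.85 f'_c a b / f_y = 0.85 × 41.1 × 162.76 × 355 / 500 = 4037.1 mm².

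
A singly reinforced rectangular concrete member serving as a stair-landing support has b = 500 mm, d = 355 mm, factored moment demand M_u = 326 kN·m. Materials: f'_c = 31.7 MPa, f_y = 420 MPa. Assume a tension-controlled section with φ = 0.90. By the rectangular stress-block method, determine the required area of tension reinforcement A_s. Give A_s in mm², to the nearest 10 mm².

A_s ≈ 2770 mm²

M_n = M_u/φ = 326/0.90 = 362.222 kN·m.
With M_n = 0.85 f'_c a b (d − a/2), solve the quadratic for a:
a = d − √(d² − 2M_n/(0.85 f'_c b)) = 355 − √(355² − 2 × 362.222×10⁶/(0.85 × 31.7 × 500)) = 86.20 mm.
A_s = 0.85 f'_c a b / f_y = 0.85 × 31.7 × 86.20 × 500 / 420 = 2765.1 mm².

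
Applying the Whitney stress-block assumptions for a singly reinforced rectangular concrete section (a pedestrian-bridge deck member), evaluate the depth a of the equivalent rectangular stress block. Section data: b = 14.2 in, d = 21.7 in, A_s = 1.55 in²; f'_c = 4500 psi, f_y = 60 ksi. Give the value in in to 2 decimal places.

a ≈ 1.71 in

T = A_s f_y = 1.55 × 60 = 93 kips.
a = T/(0.85 f'_c b) = 93/(0.85 × 4.5 × 14.2) = 1.71 in.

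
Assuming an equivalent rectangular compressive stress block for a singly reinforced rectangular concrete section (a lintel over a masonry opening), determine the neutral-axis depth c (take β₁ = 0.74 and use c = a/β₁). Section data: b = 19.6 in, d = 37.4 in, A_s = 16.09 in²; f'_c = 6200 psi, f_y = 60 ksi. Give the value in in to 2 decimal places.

c ≈ 12.63 in

T = A_s f_y = 16.09 × 60 = 965.4 kips.
a = T/(0.85 f'_c b) = 965.4/(0.85 × 6.2 × 19.6) = 9.3463 in.
With β₁ = 0.74, c = a/β₁ = 9.3463/0.74 = 12.63 in.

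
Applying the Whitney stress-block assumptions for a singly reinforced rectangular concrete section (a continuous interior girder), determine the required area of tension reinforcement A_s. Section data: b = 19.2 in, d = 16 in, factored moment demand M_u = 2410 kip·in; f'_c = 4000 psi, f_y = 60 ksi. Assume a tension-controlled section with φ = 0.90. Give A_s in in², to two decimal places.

M_n = M_u/φ = 2410/0.90 = 2677.78 kip·in.
From M_n = 0.85 f'_c a b (d − a/2):
a = d − √(d² − 2M_n/(0.85 f'_c b)) = 16 − √(16² − 2 × 2677.78/(0.85 × 4 × 19.2)) = 2.811 in.
A_s = 0.85 f'_c a b / f_y = 0.85 × 4 × 2.811 × 19.2 / 60 = 3.058 in².

A_s ≈ 3.06 in²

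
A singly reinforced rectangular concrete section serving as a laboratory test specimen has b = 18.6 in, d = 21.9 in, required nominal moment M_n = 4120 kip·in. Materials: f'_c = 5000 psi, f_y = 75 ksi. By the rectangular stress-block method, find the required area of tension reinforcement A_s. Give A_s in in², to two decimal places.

A_s ≈ 2.66 in²

From M_n = 0.85 f'_c a b (d − a/2):
a = d − √(d² − 2M_n/(0.85 f'_c b)) = 21.9 − √(21.9² − 2 × 4120/(0.85 × 5 × 18.6)) = 2.525 in.
A_s = 0.85 f'_c a b / f_y = 0.85 × 5 × 2.525 × 18.6 / 75 = 2.661 in².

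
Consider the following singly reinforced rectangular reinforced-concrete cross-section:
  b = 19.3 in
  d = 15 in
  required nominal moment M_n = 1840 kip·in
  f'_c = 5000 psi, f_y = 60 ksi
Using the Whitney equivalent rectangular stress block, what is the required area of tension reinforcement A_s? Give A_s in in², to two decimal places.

A_s ≈ 2.16 in²

From M_n = 0.85 f'_c a b (d − a/2):
a = d − √(d² − 2M_n/(0.85 f'_c b)) = 15 − √(15² − 2 × 1840/(0.85 × 5 × 19.3)) = 1.579 in.
A_s = 0.85 f'_c a b / f_y = 0.85 × 5 × 1.579 × 19.3 / 60 = 2.159 in².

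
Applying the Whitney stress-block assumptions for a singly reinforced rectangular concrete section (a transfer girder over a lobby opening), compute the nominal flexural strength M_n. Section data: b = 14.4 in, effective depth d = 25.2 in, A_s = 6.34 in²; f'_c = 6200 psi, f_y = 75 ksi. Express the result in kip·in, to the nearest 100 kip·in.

T = A_s f_y = 6.34 × 75 = 475.5 kips.
a = T/(0.85 f'_c b) = 475.5/(0.85 × 6.2 × 14.4) = 6.266 in.
M_n = T(d − a/2) = 475.5 × (25.2 − 3.133) = 10492.9 kip·in.

M_n ≈ 10500 kip·in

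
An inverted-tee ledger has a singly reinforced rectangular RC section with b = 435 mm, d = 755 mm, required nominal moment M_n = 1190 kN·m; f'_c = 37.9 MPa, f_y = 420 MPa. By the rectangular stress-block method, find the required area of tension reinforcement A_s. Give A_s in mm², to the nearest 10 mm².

With M_n = 0.85 f'_c a b (d − a/2), solve the quadratic for a:
a = d − √(d² − 2M_n/(0.85 f'_c b)) = 755 − √(755² − 2 × 1190×10⁶/(0.85 × 37.9 × 435)) = 122.40 mm.
A_s = 0.85 f'_c a b / f_y = 0.85 × 37.9 × 122.40 × 435 / 420 = 4083.9 mm².

A_s ≈ 4080 mm²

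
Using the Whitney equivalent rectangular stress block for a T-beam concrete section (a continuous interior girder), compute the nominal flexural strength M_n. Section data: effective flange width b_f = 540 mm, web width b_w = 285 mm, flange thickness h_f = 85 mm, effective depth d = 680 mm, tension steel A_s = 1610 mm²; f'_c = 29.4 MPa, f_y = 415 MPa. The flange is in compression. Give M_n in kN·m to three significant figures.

M_n ≈ 438 kN·m

Tension: T = A_s f_y = 1610 × 415 = 668150 N.
Try a within the flange: a = T/(0.85 f'_c b_f) = 668150/(0.85 × 29.4 × 540) = 49.51 mm.
Since a = 49.51 ≤ h_f = 85 mm, the stress block lies entirely in the flange; analyse as a rectangular beam of width b_f.
M_n = T(d − a/2) = 668150 × (680 − 24.755) = 437.80 × 10⁶ N·mm.
M_n = 437.80 kN·m.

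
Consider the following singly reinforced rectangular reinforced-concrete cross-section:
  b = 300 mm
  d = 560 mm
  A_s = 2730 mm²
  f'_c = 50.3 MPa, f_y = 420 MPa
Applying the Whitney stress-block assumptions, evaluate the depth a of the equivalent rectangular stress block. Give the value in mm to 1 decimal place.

T = A_s f_y = 2730 × 420 = 1146600 N = 1146.6 kN.
Setting C = 0.85 f'_c a b equal to T: a = 1146600/(0.85 × 50.3 × 300) = 89.4 mm.

a ≈ 89.4 mm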